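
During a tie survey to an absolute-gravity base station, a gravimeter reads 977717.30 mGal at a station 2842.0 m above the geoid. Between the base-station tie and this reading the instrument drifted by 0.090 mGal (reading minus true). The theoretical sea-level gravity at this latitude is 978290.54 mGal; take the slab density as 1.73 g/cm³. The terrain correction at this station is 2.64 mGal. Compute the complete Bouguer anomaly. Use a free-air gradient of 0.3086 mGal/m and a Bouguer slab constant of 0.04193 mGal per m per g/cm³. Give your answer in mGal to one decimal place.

100.2

Drift-corrected reading = 977717.30 − (0.090) = 977717.210 mGal
Free-air correction = 0.3086 × 2842.0 = 877.04 mGal
Free-air anomaly = 977717.210 − 978290.54 + (877.04) = 303.710 mGal
Bouguer slab correction = 0.04193 × 1.73 × 2842.0 = 206.16 mGal
Simple Bouguer anomaly = 303.710 − (206.16) = 97.550 mGal
Complete Bouguer anomaly = 97.550 + 2.64 = 100.190 mGal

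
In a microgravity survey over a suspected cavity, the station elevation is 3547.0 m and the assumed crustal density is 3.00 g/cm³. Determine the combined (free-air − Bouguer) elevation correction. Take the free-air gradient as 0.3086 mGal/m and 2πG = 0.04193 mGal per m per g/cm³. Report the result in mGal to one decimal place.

Combined gradient = 0.3086 − 0.04193 × 3.00 = 0.1828100 mGal/m
Combined elevation correction = 0.1828100 × 3547.0 = 648.4 mGal

648.4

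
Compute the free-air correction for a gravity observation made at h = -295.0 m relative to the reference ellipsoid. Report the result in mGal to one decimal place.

-91.0

Free-air correction = 0.3086 × -295.0 = -91.0 mGal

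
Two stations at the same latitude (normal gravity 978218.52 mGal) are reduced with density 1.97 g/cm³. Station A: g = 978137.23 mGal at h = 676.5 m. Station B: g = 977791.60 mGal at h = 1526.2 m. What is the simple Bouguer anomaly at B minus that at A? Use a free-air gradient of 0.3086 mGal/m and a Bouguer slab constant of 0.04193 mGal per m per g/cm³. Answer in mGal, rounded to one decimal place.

-153.6

Δg_SB(A) = 978137.23 − 978218.52 + 0.3086×676.5 − 0.04193×1.97×676.5 = 71.60 mGal
Δg_SB(B) = 977791.60 − 978218.52 + 0.3086×1526.2 − 0.04193×1.97×1526.2 = -82.00 mGal
Difference = -82.00 − (71.60) = -153.60 mGal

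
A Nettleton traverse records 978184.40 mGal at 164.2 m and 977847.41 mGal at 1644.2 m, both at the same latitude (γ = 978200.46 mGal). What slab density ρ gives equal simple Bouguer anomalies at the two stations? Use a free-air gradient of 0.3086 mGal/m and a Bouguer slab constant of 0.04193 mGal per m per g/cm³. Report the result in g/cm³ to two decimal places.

Δg_obs = 977847.41 − 978184.40 = -336.99 mGal over Δh = 1644.2 − 164.2 = 1480.0 m
Equal Bouguer anomalies ⇒ Δg_obs + (0.3086 − 0.04193ρ)·Δh = 0
0.3086 − 0.04193ρ = −Δg_obs/Δh = 0.22770
ρ = (0.3086 − 0.22770) / 0.04193 = 1.93 g/cm³

1.93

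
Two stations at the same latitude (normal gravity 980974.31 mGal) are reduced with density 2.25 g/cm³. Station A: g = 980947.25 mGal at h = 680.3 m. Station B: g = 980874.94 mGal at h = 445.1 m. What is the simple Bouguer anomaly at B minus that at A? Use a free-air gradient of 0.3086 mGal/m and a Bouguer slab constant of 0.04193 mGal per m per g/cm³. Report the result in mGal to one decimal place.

Δg_SB(A) = 980947.25 − 980974.31 + 0.3086×680.3 − 0.04193×2.25×680.3 = 118.70 mGal
Δg_SB(B) = 980874.94 − 980974.31 + 0.3086×445.1 − 0.04193×2.25×445.1 = -4.00 mGal
Difference = -4.00 − (118.70) = -122.70 mGal

-122.7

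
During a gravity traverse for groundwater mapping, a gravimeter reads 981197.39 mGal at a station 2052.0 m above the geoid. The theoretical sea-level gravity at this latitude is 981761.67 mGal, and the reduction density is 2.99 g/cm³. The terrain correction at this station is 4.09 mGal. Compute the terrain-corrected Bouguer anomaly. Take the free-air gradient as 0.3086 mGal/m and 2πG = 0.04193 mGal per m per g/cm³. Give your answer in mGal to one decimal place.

-184.2

Free-air correction = 0.3086 × 2052.0 = 633.25 mGal
Free-air anomaly = 981197.39 − 981761.67 + (633.25) = 68.97 mGal
Bouguer slab correction = 0.04193 × 2.99 × 2052.0 = 257.26 mGal
Simple Bouguer anomaly = 68.97 − (257.26) = -188.29 mGal
Complete Bouguer anomaly = -188.29 + 4.09 = -184.20 mGal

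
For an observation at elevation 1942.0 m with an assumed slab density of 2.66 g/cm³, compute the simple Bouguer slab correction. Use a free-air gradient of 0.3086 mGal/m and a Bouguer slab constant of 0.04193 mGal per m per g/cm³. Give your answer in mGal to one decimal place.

Bouguer slab correction = 0.04193 × 2.66 × 1942.0 = 216.6 mGal

216.6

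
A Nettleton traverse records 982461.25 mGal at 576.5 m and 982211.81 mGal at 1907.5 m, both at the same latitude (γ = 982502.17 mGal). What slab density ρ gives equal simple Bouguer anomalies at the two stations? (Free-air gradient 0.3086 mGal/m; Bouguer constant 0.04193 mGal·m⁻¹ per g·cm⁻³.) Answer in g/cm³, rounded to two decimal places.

Δg_obs = 982211.81 − 982461.25 = -249.44 mGal over Δh = 1907.5 − 576.5 = 1331.0 m
Equal Bouguer anomalies ⇒ Δg_obs + (0.3086 − 0.04193ρ)·Δh = 0
0.3086 − 0.04193ρ = −Δg_obs/Δh = 0.18741
ρ = (0.3086 − 0.18741) / 0.04193 = 2.89 g/cm³

2.89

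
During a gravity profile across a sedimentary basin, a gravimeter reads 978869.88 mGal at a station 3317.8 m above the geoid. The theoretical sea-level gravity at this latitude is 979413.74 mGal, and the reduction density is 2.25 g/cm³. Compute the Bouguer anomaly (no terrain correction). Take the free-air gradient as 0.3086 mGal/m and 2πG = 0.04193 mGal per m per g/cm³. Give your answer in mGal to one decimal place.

167.0

Free-air correction = 0.3086 × 3317.8 = 1023.87 mGal
Free-air anomaly = 978869.88 − 979413.74 + (1023.87) = 480.01 mGal
Bouguer slab correction = 0.04193 × 2.25 × 3317.8 = 313.01 mGal
Simple Bouguer anomaly = 480.01 − (313.01) = 167.00 mGal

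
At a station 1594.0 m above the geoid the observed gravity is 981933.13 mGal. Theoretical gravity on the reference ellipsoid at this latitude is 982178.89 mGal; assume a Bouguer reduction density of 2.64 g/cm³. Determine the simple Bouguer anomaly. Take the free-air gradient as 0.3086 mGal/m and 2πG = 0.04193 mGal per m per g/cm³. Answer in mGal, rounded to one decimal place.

69.7

Free-air correction = 0.3086 × 1594.0 = 491.91 mGal
Free-air anomaly = 981933.13 − 982178.89 + (491.91) = 246.15 mGal
Bouguer slab correction = 0.04193 × 2.64 × 1594.0 = 176.45 mGal
Simple Bouguer anomaly = 246.15 − (176.45) = 69.70 mGal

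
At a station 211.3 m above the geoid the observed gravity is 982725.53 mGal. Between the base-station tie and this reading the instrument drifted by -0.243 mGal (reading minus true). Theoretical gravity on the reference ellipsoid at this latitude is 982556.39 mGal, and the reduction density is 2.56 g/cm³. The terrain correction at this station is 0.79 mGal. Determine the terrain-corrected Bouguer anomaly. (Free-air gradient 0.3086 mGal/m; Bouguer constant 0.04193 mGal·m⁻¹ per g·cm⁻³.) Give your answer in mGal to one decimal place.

Drift-corrected reading = 982725.53 − (-0.243) = 982725.773 mGal
Free-air correction = 0.3086 × 211.3 = 65.21 mGal
Free-air anomaly = 982725.773 − 982556.39 + (65.21) = 234.593 mGal
Bouguer slab correction = 0.04193 × 2.56 × 211.3 = 22.68 mGal
Simple Bouguer anomaly = 234.593 − (22.68) = 211.913 mGal
Complete Bouguer anomaly = 211.913 + 0.79 = 212.703 mGal

212.7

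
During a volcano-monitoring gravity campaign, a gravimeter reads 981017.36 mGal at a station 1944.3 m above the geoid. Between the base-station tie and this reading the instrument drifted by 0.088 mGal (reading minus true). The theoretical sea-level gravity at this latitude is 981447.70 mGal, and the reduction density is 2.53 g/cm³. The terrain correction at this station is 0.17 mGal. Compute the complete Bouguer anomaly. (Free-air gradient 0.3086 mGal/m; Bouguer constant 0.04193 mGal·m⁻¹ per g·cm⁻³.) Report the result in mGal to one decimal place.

Drift-corrected reading = 981017.36 − (0.088) = 981017.272 mGal
Free-air correction = 0.3086 × 1944.3 = 600.01 mGal
Free-air anomaly = 981017.272 − 981447.70 + (600.01) = 169.582 mGal
Bouguer slab correction = 0.04193 × 2.53 × 1944.3 = 206.26 mGal
Simple Bouguer anomaly = 169.582 − (206.26) = -36.678 mGal
Complete Bouguer anomaly = -36.678 + 0.17 = -36.508 mGal

-36.5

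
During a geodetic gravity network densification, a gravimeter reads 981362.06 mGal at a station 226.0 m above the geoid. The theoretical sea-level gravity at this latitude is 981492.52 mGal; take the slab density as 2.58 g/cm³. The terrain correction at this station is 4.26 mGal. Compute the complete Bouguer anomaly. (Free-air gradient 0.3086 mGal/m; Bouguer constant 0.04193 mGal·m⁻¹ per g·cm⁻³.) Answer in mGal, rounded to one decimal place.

-80.9

Free-air correction = 0.3086 × 226.0 = 69.74 mGal
Free-air anomaly = 981362.06 − 981492.52 + (69.74) = -60.72 mGal
Bouguer slab correction = 0.04193 × 2.58 × 226.0 = 24.45 mGal
Simple Bouguer anomaly = -60.72 − (24.45) = -85.17 mGal
Complete Bouguer anomaly = -85.17 + 4.26 = -80.91 mGal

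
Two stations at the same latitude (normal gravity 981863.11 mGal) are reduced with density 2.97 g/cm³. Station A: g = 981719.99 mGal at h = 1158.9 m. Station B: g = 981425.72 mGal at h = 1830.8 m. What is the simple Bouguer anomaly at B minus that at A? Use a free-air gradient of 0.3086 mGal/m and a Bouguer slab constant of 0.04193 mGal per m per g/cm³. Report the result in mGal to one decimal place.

-170.6

Δg_SB(A) = 981719.99 − 981863.11 + 0.3086×1158.9 − 0.04193×2.97×1158.9 = 70.20 mGal
Δg_SB(B) = 981425.72 − 981863.11 + 0.3086×1830.8 − 0.04193×2.97×1830.8 = -100.40 mGal
Difference = -100.40 − (70.20) = -170.60 mGal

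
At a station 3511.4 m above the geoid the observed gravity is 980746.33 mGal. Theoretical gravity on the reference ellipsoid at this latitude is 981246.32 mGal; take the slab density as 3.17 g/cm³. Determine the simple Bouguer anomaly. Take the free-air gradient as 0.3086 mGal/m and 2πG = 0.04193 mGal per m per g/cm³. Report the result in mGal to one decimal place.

Free-air correction = 0.3086 × 3511.4 = 1083.62 mGal
Free-air anomaly = 980746.33 − 981246.32 + (1083.62) = 583.63 mGal
Bouguer slab correction = 0.04193 × 3.17 × 3511.4 = 466.73 mGal
Simple Bouguer anomaly = 583.63 − (466.73) = 116.90 mGal

116.9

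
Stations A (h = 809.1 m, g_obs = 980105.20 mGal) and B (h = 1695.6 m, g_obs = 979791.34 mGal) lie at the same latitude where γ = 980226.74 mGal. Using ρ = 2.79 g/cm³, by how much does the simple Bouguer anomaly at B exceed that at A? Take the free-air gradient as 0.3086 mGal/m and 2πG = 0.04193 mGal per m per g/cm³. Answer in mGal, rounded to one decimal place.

Δg_SB(A) = 980105.20 − 980226.74 + 0.3086×809.1 − 0.04193×2.79×809.1 = 33.50 mGal
Δg_SB(B) = 979791.34 − 980226.74 + 0.3086×1695.6 − 0.04193×2.79×1695.6 = -110.50 mGal
Difference = -110.50 − (33.50) = -144.00 mGal

-144.0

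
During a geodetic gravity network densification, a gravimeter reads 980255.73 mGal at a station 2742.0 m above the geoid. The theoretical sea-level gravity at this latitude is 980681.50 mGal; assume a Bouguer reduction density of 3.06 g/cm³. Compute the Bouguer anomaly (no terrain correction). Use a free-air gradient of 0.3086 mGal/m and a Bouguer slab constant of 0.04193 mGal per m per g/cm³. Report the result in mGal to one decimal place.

68.6

Free-air correction = 0.3086 × 2742.0 = 846.18 mGal
Free-air anomaly = 980255.73 − 980681.50 + (846.18) = 420.41 mGal
Bouguer slab correction = 0.04193 × 3.06 × 2742.0 = 351.81 mGal
Simple Bouguer anomaly = 420.41 − (351.81) = 68.60 mGal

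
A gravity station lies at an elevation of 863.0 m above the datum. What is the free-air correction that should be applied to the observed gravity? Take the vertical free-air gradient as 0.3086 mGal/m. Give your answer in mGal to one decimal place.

Free-air correction = 0.3086 × 863.0 = 266.3 mGal

266.3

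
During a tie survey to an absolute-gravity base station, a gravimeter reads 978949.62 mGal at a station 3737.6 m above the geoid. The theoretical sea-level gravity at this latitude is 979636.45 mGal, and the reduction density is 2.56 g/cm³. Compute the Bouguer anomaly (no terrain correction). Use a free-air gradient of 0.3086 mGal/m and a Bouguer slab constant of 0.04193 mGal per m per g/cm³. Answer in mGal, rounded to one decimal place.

Free-air correction = 0.3086 × 3737.6 = 1153.42 mGal
Free-air anomaly = 978949.62 − 979636.45 + (1153.42) = 466.59 mGal
Bouguer slab correction = 0.04193 × 2.56 × 3737.6 = 401.20 mGal
Simple Bouguer anomaly = 466.59 − (401.20) = 65.39 mGal

65.4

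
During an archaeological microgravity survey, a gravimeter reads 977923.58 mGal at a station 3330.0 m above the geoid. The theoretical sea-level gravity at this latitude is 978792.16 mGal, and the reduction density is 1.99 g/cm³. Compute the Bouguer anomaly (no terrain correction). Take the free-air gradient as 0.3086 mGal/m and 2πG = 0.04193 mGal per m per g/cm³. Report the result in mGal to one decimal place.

-118.8

Free-air correction = 0.3086 × 3330.0 = 1027.64 mGal
Free-air anomaly = 977923.58 − 978792.16 + (1027.64) = 159.06 mGal
Bouguer slab correction = 0.04193 × 1.99 × 3330.0 = 277.86 mGal
Simple Bouguer anomaly = 159.06 − (277.86) = -118.80 mGal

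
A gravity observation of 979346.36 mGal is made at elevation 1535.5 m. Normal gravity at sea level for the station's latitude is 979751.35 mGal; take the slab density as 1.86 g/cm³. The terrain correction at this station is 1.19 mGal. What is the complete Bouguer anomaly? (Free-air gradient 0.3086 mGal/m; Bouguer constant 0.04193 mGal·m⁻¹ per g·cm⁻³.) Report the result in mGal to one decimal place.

Free-air correction = 0.3086 × 1535.5 = 473.86 mGal
Free-air anomaly = 979346.36 − 979751.35 + (473.86) = 68.87 mGal
Bouguer slab correction = 0.04193 × 1.86 × 1535.5 = 119.75 mGal
Simple Bouguer anomaly = 68.87 − (119.75) = -50.88 mGal
Complete Bouguer anomaly = -50.88 + 1.19 = -49.69 mGal

-49.7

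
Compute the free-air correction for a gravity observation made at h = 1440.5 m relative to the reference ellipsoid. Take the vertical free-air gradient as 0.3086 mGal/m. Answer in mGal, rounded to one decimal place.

444.5

Free-air correction = 0.3086 × 1440.5 = 444.5 mGal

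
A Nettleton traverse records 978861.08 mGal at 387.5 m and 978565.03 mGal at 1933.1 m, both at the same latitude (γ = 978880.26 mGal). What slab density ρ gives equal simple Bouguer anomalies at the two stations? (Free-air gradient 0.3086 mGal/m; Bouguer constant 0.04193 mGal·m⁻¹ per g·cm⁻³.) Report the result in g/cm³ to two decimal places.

2.79

Δg_obs = 978565.03 − 978861.08 = -296.05 mGal over Δh = 1933.1 − 387.5 = 1545.6 m
Equal Bouguer anomalies ⇒ Δg_obs + (0.3086 − 0.04193ρ)·Δh = 0
0.3086 − 0.04193ρ = −Δg_obs/Δh = 0.19154
ρ = (0.3086 − 0.19154) / 0.04193 = 2.79 g/cm³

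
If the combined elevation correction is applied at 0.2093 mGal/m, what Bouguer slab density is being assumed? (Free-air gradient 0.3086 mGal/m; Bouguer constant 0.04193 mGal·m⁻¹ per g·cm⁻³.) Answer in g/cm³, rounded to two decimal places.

0.2093 = 0.3086 − 0.04193 × ρ
ρ = (0.3086 − 0.2093) / 0.04193 = 2.37 g/cm³

2.37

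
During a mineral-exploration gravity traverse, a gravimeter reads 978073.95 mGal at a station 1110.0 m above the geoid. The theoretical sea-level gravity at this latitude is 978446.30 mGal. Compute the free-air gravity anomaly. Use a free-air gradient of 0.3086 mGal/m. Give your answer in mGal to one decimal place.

-29.8

Free-air correction = 0.3086 × 1110.0 = 342.55 mGal
Free-air anomaly = 978073.95 − 978446.30 + (342.55) = -29.80 mGal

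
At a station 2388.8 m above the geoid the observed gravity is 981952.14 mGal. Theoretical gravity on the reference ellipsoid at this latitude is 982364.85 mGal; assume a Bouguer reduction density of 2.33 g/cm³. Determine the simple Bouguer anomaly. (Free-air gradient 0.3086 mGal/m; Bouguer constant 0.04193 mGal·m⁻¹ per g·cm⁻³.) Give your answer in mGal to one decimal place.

Free-air correction = 0.3086 × 2388.8 = 737.18 mGal
Free-air anomaly = 981952.14 − 982364.85 + (737.18) = 324.47 mGal
Bouguer slab correction = 0.04193 × 2.33 × 2388.8 = 233.38 mGal
Simple Bouguer anomaly = 324.47 − (233.38) = 91.09 mGal

91.1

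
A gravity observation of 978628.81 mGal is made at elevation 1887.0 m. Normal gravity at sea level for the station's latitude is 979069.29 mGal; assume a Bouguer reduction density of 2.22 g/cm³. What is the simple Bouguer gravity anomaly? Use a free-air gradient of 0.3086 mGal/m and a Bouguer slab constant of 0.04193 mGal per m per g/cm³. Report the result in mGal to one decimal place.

-33.8

Free-air correction = 0.3086 × 1887.0 = 582.33 mGal
Free-air anomaly = 978628.81 − 979069.29 + (582.33) = 141.85 mGal
Bouguer slab correction = 0.04193 × 2.22 × 1887.0 = 175.65 mGal
Simple Bouguer anomaly = 141.85 − (175.65) = -33.80 mGal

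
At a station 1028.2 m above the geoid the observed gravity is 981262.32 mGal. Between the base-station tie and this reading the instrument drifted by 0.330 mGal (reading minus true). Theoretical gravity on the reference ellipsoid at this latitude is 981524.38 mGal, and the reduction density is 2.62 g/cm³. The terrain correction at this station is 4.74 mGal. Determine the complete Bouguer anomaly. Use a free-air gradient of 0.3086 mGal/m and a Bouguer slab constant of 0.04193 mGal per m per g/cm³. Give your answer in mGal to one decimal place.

Drift-corrected reading = 981262.32 − (0.330) = 981261.990 mGal
Free-air correction = 0.3086 × 1028.2 = 317.30 mGal
Free-air anomaly = 981261.990 − 981524.38 + (317.30) = 54.910 mGal
Bouguer slab correction = 0.04193 × 2.62 × 1028.2 = 112.95 mGal
Simple Bouguer anomaly = 54.910 − (112.95) = -58.040 mGal
Complete Bouguer anomaly = -58.040 + 4.74 = -53.300 mGal

-53.3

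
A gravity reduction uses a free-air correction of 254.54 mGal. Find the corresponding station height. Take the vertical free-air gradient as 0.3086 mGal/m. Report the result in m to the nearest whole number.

h = 254.54 / 0.3086 = 824.82 m

825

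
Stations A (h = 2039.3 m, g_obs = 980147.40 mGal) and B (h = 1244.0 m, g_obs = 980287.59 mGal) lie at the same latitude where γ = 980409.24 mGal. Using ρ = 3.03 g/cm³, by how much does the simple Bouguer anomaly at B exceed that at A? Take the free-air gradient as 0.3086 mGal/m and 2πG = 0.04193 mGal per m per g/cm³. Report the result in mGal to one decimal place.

-4.2

Δg_SB(A) = 980147.40 − 980409.24 + 0.3086×2039.3 − 0.04193×3.03×2039.3 = 108.40 mGal
Δg_SB(B) = 980287.59 − 980409.24 + 0.3086×1244.0 − 0.04193×3.03×1244.0 = 104.20 mGal
Difference = 104.20 − (108.40) = -4.20 mGal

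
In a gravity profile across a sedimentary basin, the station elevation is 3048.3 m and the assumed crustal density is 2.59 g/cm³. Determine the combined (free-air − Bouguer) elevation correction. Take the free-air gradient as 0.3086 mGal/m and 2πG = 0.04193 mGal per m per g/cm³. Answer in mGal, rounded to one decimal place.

Combined gradient = 0.3086 − 0.04193 × 2.59 = 0.2000013 mGal/m
Combined elevation correction = 0.2000013 × 3048.3 = 609.7 mGal

609.7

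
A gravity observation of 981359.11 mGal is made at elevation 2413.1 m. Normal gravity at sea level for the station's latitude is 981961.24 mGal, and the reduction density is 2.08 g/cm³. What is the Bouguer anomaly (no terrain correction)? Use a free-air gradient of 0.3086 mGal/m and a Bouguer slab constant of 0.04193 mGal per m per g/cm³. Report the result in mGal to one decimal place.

-67.9

Free-air correction = 0.3086 × 2413.1 = 744.68 mGal
Free-air anomaly = 981359.11 − 981961.24 + (744.68) = 142.55 mGal
Bouguer slab correction = 0.04193 × 2.08 × 2413.1 = 210.46 mGal
Simple Bouguer anomaly = 142.55 − (210.46) = -67.91 mGal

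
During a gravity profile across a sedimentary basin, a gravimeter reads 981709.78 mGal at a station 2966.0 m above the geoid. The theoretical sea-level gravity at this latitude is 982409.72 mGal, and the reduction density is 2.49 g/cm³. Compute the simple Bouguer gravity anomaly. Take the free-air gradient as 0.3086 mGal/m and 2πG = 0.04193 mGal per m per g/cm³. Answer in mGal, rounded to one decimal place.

Free-air correction = 0.3086 × 2966.0 = 915.31 mGal
Free-air anomaly = 981709.78 − 982409.72 + (915.31) = 215.37 mGal
Bouguer slab correction = 0.04193 × 2.49 × 2966.0 = 309.67 mGal
Simple Bouguer anomaly = 215.37 − (309.67) = -94.30 mGal

-94.3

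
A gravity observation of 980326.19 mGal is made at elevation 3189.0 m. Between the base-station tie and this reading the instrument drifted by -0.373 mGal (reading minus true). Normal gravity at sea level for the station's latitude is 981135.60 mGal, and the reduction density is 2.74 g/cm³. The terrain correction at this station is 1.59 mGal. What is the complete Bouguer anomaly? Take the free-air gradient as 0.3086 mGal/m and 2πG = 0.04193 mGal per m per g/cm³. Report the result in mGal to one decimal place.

-189.7

Drift-corrected reading = 980326.19 − (-0.373) = 980326.563 mGal
Free-air correction = 0.3086 × 3189.0 = 984.13 mGal
Free-air anomaly = 980326.563 − 981135.60 + (984.13) = 175.093 mGal
Bouguer slab correction = 0.04193 × 2.74 × 3189.0 = 366.38 mGal
Simple Bouguer anomaly = 175.093 − (366.38) = -191.287 mGal
Complete Bouguer anomaly = -191.287 + 1.59 = -189.697 mGal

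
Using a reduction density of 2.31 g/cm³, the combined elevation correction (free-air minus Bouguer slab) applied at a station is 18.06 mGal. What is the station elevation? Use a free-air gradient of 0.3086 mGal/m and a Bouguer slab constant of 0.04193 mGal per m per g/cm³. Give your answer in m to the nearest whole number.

85

Combined gradient = 0.3086 − 0.04193 × 2.31 = 0.2117417 mGal/m
h = 18.06 / 0.2117417 = 85.29 m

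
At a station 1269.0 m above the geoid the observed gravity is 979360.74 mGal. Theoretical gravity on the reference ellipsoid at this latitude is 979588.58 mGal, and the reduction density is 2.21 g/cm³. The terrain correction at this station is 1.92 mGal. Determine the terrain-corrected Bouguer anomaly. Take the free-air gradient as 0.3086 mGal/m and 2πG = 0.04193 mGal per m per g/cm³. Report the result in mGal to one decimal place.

48.1

Free-air correction = 0.3086 × 1269.0 = 391.61 mGal
Free-air anomaly = 979360.74 − 979588.58 + (391.61) = 163.77 mGal
Bouguer slab correction = 0.04193 × 2.21 × 1269.0 = 117.59 mGal
Simple Bouguer anomaly = 163.77 − (117.59) = 46.18 mGal
Complete Bouguer anomaly = 46.18 + 1.92 = 48.10 mGal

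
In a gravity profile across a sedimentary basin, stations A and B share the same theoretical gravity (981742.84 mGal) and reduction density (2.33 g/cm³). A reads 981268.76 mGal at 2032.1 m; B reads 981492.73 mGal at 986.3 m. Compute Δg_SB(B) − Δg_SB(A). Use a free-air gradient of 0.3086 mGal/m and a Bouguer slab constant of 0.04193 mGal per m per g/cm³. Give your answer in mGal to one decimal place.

3.4

Δg_SB(A) = 981268.76 − 981742.84 + 0.3086×2032.1 − 0.04193×2.33×2032.1 = -45.50 mGal
Δg_SB(B) = 981492.73 − 981742.84 + 0.3086×986.3 − 0.04193×2.33×986.3 = -42.10 mGal
Difference = -42.10 − (-45.50) = 3.40 mGal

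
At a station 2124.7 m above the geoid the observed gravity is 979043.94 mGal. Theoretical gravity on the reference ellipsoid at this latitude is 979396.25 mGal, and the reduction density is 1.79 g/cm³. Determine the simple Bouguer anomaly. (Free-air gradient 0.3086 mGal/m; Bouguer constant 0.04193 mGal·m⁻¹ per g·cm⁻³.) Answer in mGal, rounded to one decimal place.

143.9

Free-air correction = 0.3086 × 2124.7 = 655.68 mGal
Free-air anomaly = 979043.94 − 979396.25 + (655.68) = 303.37 mGal
Bouguer slab correction = 0.04193 × 1.79 × 2124.7 = 159.47 mGal
Simple Bouguer anomaly = 303.37 − (159.47) = 143.90 mGal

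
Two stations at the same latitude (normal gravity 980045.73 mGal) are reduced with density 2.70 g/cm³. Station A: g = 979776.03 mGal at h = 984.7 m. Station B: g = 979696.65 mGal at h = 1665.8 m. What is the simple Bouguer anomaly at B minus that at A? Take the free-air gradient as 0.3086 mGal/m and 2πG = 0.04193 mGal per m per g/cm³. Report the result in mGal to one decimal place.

53.7

Δg_SB(A) = 979776.03 − 980045.73 + 0.3086×984.7 − 0.04193×2.70×984.7 = -77.30 mGal
Δg_SB(B) = 979696.65 − 980045.73 + 0.3086×1665.8 − 0.04193×2.70×1665.8 = -23.60 mGal
Difference = -23.60 − (-77.30) = 53.70 mGal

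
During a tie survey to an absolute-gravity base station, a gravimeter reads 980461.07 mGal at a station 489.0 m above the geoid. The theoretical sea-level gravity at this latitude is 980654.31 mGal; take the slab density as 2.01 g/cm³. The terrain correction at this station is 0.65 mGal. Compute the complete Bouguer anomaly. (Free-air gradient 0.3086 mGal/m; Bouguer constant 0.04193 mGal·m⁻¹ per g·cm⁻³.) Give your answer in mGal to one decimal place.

Free-air correction = 0.3086 × 489.0 = 150.91 mGal
Free-air anomaly = 980461.07 − 980654.31 + (150.91) = -42.33 mGal
Bouguer slab correction = 0.04193 × 2.01 × 489.0 = 41.21 mGal
Simple Bouguer anomaly = -42.33 − (41.21) = -83.54 mGal
Complete Bouguer anomaly = -83.54 + 0.65 = -82.89 mGal

-82.9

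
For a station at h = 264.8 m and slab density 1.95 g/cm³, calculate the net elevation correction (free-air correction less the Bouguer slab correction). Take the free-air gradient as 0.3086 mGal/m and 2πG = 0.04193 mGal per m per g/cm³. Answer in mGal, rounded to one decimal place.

60.1

Combined gradient = 0.3086 − 0.04193 × 1.95 = 0.2268365 mGal/m
Combined elevation correction = 0.2268365 × 264.8 = 60.1 mGal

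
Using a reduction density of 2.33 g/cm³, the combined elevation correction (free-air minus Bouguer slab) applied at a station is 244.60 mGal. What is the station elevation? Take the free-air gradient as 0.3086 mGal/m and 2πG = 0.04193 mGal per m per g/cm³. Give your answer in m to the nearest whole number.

1160

Combined gradient = 0.3086 − 0.04193 × 2.33 = 0.2109031 mGal/m
h = 244.60 / 0.2109031 = 1159.77 m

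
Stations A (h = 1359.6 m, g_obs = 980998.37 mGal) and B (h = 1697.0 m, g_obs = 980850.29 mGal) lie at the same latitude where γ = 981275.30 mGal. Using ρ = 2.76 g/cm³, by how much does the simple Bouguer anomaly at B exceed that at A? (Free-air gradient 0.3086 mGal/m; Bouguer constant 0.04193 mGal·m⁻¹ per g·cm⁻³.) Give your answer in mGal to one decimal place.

Δg_SB(A) = 980998.37 − 981275.30 + 0.3086×1359.6 − 0.04193×2.76×1359.6 = -14.70 mGal
Δg_SB(B) = 980850.29 − 981275.30 + 0.3086×1697.0 − 0.04193×2.76×1697.0 = -97.70 mGal
Difference = -97.70 − (-14.70) = -83.00 mGal

-83.0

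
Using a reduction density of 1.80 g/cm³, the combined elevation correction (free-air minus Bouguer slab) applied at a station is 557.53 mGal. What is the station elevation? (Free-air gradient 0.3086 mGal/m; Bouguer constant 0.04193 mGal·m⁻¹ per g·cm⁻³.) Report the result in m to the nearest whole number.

Combined gradient = 0.3086 − 0.04193 × 1.80 = 0.2331260 mGal/m
h = 557.53 / 0.2331260 = 2391.54 m

2392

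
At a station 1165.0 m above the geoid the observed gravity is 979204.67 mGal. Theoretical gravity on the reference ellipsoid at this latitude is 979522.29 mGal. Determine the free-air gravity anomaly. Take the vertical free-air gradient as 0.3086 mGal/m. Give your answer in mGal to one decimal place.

Free-air correction = 0.3086 × 1165.0 = 359.52 mGal
Free-air anomaly = 979204.67 − 979522.29 + (359.52) = 41.90 mGal

41.9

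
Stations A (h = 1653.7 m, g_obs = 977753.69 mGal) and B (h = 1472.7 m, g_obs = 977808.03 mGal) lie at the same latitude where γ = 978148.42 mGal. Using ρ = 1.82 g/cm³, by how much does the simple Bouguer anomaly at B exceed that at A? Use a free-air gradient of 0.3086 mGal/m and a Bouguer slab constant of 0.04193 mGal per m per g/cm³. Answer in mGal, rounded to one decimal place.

12.3

Δg_SB(A) = 977753.69 − 978148.42 + 0.3086×1653.7 − 0.04193×1.82×1653.7 = -10.60 mGal
Δg_SB(B) = 977808.03 − 978148.42 + 0.3086×1472.7 − 0.04193×1.82×1472.7 = 1.70 mGal
Difference = 1.70 − (-10.60) = 12.30 mGal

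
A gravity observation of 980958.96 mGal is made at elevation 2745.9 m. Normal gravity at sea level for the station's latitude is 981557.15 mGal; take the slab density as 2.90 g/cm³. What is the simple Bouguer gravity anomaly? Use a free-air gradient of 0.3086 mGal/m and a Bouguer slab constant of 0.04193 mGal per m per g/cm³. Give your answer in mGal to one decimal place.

Free-air correction = 0.3086 × 2745.9 = 847.38 mGal
Free-air anomaly = 980958.96 − 981557.15 + (847.38) = 249.19 mGal
Bouguer slab correction = 0.04193 × 2.90 × 2745.9 = 333.89 mGal
Simple Bouguer anomaly = 249.19 − (333.89) = -84.70 mGal

-84.7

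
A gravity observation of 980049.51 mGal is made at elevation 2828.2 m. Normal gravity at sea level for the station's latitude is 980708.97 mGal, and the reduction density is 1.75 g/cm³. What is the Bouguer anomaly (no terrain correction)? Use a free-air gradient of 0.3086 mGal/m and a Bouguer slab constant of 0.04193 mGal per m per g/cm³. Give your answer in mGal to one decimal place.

Free-air correction = 0.3086 × 2828.2 = 872.78 mGal
Free-air anomaly = 980049.51 − 980708.97 + (872.78) = 213.32 mGal
Bouguer slab correction = 0.04193 × 1.75 × 2828.2 = 207.53 mGal
Simple Bouguer anomaly = 213.32 − (207.53) = 5.79 mGal

5.8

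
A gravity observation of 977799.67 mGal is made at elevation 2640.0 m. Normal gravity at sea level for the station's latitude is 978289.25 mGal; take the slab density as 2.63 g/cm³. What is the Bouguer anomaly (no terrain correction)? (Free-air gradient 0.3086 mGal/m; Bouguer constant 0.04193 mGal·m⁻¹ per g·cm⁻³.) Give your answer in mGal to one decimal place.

Free-air correction = 0.3086 × 2640.0 = 814.70 mGal
Free-air anomaly = 977799.67 − 978289.25 + (814.70) = 325.12 mGal
Bouguer slab correction = 0.04193 × 2.63 × 2640.0 = 291.13 mGal
Simple Bouguer anomaly = 325.12 − (291.13) = 33.99 mGal

34.0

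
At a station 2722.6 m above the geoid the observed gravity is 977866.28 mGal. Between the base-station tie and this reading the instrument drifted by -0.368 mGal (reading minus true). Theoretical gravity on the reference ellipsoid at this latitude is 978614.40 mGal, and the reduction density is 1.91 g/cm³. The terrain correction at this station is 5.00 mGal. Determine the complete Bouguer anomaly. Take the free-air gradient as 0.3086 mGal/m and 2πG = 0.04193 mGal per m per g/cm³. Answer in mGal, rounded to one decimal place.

Drift-corrected reading = 977866.28 − (-0.368) = 977866.648 mGal
Free-air correction = 0.3086 × 2722.6 = 840.19 mGal
Free-air anomaly = 977866.648 − 978614.40 + (840.19) = 92.438 mGal
Bouguer slab correction = 0.04193 × 1.91 × 2722.6 = 218.04 mGal
Simple Bouguer anomaly = 92.438 − (218.04) = -125.602 mGal
Complete Bouguer anomaly = -125.602 + 5.00 = -120.602 mGal

-120.6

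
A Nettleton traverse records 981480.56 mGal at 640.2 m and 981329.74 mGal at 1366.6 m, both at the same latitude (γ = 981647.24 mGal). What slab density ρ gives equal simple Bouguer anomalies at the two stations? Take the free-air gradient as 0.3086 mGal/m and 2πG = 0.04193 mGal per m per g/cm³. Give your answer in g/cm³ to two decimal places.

2.41

Δg_obs = 981329.74 − 981480.56 = -150.82 mGal over Δh = 1366.6 − 640.2 = 726.4 m
Equal Bouguer anomalies ⇒ Δg_obs + (0.3086 − 0.04193ρ)·Δh = 0
0.3086 − 0.04193ρ = −Δg_obs/Δh = 0.20763
ρ = (0.3086 − 0.20763) / 0.04193 = 2.41 g/cm³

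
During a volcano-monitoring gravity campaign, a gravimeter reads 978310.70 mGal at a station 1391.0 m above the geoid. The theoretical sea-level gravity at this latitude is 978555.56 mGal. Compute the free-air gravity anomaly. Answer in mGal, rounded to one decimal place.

Free-air correction = 0.3086 × 1391.0 = 429.26 mGal
Free-air anomaly = 978310.70 − 978555.56 + (429.26) = 184.40 mGal

184.4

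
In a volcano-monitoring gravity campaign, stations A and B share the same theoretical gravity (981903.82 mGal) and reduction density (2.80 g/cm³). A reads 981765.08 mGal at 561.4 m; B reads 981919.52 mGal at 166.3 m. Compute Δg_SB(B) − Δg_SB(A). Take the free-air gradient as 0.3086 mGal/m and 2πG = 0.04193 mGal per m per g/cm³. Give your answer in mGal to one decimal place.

78.9

Δg_SB(A) = 981765.08 − 981903.82 + 0.3086×561.4 − 0.04193×2.80×561.4 = -31.40 mGal
Δg_SB(B) = 981919.52 − 981903.82 + 0.3086×166.3 − 0.04193×2.80×166.3 = 47.50 mGal
Difference = 47.50 − (-31.40) = 78.90 mGal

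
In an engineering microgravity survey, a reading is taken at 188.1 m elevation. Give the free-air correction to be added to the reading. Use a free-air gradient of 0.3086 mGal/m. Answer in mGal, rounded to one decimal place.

Free-air correction = 0.3086 × 188.1 = 58.0 mGal

58.0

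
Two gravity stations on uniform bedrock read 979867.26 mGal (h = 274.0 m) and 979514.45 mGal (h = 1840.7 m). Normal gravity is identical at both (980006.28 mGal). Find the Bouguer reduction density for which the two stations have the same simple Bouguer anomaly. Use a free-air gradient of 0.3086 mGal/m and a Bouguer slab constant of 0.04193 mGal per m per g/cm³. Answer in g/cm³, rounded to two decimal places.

Δg_obs = 979514.45 − 979867.26 = -352.81 mGal over Δh = 1840.7 − 274.0 = 1566.7 m
Equal Bouguer anomalies ⇒ Δg_obs + (0.3086 − 0.04193ρ)·Δh = 0
0.3086 − 0.04193ρ = −Δg_obs/Δh = 0.22519
ρ = (0.3086 − 0.22519) / 0.04193 = 1.99 g/cm³

1.99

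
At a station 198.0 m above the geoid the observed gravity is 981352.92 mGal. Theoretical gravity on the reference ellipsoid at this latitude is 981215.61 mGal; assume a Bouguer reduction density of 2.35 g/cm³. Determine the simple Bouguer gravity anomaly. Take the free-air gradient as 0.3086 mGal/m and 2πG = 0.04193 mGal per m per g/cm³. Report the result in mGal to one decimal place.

178.9

Free-air correction = 0.3086 × 198.0 = 61.10 mGal
Free-air anomaly = 981352.92 − 981215.61 + (61.10) = 198.41 mGal
Bouguer slab correction = 0.04193 × 2.35 × 198.0 = 19.51 mGal
Simple Bouguer anomaly = 198.41 − (19.51) = 178.90 mGal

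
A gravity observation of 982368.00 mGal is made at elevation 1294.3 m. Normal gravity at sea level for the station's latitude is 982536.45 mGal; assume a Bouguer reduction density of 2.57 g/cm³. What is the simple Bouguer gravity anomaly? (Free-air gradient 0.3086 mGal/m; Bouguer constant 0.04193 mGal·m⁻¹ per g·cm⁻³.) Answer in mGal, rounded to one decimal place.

Free-air correction = 0.3086 × 1294.3 = 399.42 mGal
Free-air anomaly = 982368.00 − 982536.45 + (399.42) = 230.97 mGal
Bouguer slab correction = 0.04193 × 2.57 × 1294.3 = 139.47 mGal
Simple Bouguer anomaly = 230.97 − (139.47) = 91.50 mGal

91.5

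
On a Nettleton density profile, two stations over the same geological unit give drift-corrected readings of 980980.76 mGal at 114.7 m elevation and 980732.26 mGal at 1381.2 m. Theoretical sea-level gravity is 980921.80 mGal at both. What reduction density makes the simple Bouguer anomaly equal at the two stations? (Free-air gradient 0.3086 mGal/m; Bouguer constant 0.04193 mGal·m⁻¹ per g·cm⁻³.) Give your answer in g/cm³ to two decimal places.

Δg_obs = 980732.26 − 980980.76 = -248.50 mGal over Δh = 1381.2 − 114.7 = 1266.5 m
Equal Bouguer anomalies ⇒ Δg_obs + (0.3086 − 0.04193ρ)·Δh = 0
0.3086 − 0.04193ρ = −Δg_obs/Δh = 0.19621
ρ = (0.3086 − 0.19621) / 0.04193 = 2.68 g/cm³

2.68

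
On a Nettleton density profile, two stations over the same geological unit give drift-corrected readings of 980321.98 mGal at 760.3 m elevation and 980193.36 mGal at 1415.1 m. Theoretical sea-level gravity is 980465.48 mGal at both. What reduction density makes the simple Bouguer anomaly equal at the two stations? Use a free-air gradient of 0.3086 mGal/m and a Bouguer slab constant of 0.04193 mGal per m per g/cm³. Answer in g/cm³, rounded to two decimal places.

Δg_obs = 980193.36 − 980321.98 = -128.62 mGal over Δh = 1415.1 − 760.3 = 654.8 m
Equal Bouguer anomalies ⇒ Δg_obs + (0.3086 − 0.04193ρ)·Δh = 0
0.3086 − 0.04193ρ = −Δg_obs/Δh = 0.19643
ρ = (0.3086 − 0.19643) / 0.04193 = 2.68 g/cm³

2.68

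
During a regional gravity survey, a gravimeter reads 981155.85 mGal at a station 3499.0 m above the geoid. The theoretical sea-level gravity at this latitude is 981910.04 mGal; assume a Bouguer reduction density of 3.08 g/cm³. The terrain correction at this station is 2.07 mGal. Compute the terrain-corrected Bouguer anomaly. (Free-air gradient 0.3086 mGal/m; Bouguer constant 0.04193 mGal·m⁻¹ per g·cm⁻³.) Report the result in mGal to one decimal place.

Free-air correction = 0.3086 × 3499.0 = 1079.79 mGal
Free-air anomaly = 981155.85 − 981910.04 + (1079.79) = 325.60 mGal
Bouguer slab correction = 0.04193 × 3.08 × 3499.0 = 451.88 mGal
Simple Bouguer anomaly = 325.60 − (451.88) = -126.28 mGal
Complete Bouguer anomaly = -126.28 + 2.07 = -124.21 mGal

-124.2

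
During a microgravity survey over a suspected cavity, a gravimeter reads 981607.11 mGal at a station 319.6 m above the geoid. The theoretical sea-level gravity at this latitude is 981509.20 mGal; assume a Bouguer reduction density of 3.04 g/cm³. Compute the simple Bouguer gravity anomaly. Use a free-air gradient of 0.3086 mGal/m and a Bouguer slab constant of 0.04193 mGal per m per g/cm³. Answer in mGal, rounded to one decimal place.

Free-air correction = 0.3086 × 319.6 = 98.63 mGal
Free-air anomaly = 981607.11 − 981509.20 + (98.63) = 196.54 mGal
Bouguer slab correction = 0.04193 × 3.04 × 319.6 = 40.74 mGal
Simple Bouguer anomaly = 196.54 − (40.74) = 155.80 mGal

155.8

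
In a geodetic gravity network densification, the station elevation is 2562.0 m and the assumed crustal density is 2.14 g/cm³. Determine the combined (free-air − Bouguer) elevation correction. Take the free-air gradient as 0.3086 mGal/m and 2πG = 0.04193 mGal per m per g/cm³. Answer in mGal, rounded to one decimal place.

Combined gradient = 0.3086 − 0.04193 × 2.14 = 0.2188698 mGal/m
Combined elevation correction = 0.2188698 × 2562.0 = 560.7 mGal

560.7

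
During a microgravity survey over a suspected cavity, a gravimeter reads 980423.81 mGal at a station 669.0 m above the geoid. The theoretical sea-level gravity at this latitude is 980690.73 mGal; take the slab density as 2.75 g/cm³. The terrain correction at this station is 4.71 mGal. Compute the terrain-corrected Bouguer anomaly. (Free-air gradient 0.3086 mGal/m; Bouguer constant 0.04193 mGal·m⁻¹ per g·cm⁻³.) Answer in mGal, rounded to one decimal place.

Free-air correction = 0.3086 × 669.0 = 206.45 mGal
Free-air anomaly = 980423.81 − 980690.73 + (206.45) = -60.47 mGal
Bouguer slab correction = 0.04193 × 2.75 × 669.0 = 77.14 mGal
Simple Bouguer anomaly = -60.47 − (77.14) = -137.61 mGal
Complete Bouguer anomaly = -137.61 + 4.71 = -132.90 mGal

-132.9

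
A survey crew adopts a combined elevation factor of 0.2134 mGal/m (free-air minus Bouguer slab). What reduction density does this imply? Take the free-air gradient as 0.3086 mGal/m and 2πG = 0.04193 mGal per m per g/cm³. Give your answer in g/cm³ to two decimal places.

2.27

0.2134 = 0.3086 − 0.04193 × ρ
ρ = (0.3086 − 0.2134) / 0.04193 = 2.27 g/cm³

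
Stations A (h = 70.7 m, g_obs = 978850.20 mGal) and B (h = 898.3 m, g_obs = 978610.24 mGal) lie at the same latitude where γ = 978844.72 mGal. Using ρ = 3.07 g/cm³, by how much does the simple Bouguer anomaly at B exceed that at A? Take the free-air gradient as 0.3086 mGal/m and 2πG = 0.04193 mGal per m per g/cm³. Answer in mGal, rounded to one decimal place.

Δg_SB(A) = 978850.20 − 978844.72 + 0.3086×70.7 − 0.04193×3.07×70.7 = 18.20 mGal
Δg_SB(B) = 978610.24 − 978844.72 + 0.3086×898.3 − 0.04193×3.07×898.3 = -72.90 mGal
Difference = -72.90 − (18.20) = -91.10 mGal

-91.1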